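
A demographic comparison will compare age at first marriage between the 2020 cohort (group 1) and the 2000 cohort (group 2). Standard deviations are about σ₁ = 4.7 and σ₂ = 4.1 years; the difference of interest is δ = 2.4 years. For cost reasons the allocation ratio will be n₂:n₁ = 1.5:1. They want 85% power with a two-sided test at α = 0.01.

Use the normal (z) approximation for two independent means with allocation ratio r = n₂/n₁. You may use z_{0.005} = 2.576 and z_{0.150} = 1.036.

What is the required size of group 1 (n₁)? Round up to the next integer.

n₁ = 76

n₁ = (z_{α/2} + z_β)² · (σ₁² + σ₂²/r) / δ²
   = (2.576 + 1.036)² · (4.7² + 4.1²/1.5) / 2.4²
   = 13.0465 · (22.09 + 11.2067) / 5.76
   = 13.0465 · 33.2967 / 5.76
   = 75.42
Round up → n₁ = 76; n₂ = r·n₁ = 1.5 × 76 = 114.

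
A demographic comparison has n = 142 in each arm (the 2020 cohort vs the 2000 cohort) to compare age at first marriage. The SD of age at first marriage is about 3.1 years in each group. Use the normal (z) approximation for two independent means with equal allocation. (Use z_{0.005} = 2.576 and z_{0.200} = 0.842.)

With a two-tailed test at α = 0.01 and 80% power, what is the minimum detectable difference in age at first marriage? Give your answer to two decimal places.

δ = (z_{α/2} + z_β) · √((σ₁²+σ₂²)/n)
  = (2.576 + 0.842) · √(19.22/142)
  = 3.418 · √0.13535
  = 3.418 · 0.3679
  = 1.2575

Minimum detectable difference ≈ 1.26 years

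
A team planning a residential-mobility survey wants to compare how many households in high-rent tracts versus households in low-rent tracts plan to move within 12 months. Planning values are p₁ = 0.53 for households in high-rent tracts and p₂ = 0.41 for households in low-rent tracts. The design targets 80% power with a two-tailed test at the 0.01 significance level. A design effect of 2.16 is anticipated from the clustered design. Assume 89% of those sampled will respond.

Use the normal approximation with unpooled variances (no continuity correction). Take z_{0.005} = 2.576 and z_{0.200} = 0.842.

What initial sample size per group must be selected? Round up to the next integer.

n = 967 per group

n = (z_{α/2} + z_β)² · [p₁(1−p₁) + p₂(1−p₂)] / (p₁ − p₂)²
  = (2.576 + 0.842)² · (0.53·0.47 + 0.41·0.59) / (0.12)²
  = (3.418)² · (0.2491 + 0.2419) / 0.0144
  = 11.6827 · 0.4910 / 0.0144
  = 398.35
Design effect: 2.16 × 398.35 = 860.43.
Adjust for 89% response: 860.43 / 0.89 = 966.78.
Round up → n = 967 per group.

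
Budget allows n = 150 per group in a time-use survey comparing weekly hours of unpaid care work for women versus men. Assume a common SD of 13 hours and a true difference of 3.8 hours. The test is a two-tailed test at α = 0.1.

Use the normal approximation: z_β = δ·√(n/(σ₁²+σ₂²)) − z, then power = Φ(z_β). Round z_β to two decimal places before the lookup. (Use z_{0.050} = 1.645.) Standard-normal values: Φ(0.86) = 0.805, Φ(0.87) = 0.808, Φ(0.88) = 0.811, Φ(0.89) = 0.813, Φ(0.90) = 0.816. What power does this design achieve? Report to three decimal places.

z_β = δ·√(n/(σ₁²+σ₂²)) − z_{α/2}
    = 3.8 · √(150/338) − 1.645
    = 3.8 · 0.66617 − 1.645
    = 2.5315 − 1.645 = 0.8865 → 0.89
Power = Φ(0.89) = 0.813.

Power ≈ 0.813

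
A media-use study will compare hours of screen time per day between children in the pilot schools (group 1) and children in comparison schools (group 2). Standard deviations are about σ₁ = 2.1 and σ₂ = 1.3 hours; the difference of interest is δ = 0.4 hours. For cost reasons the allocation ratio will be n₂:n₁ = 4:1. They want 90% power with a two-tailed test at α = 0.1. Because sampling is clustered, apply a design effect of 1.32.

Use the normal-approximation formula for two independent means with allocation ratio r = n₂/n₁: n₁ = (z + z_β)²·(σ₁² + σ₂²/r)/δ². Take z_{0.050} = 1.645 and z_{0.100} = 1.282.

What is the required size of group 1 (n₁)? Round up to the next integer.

n₁ = 342

n₁ = (z_{α/2} + z_β)² · (σ₁² + σ₂²/r) / δ²
   = (1.645 + 1.282)² · (2.1² + 1.3²/4) / 0.4²
   = 8.5673 · (4.41 + 0.4225) / 0.16
   = 8.5673 · 4.8325 / 0.16
   = 258.76
Design effect: 1.32 × 258.76 = 341.56.
Round up → n₁ = 342; n₂ = r·n₁ = 4 × 342 = 1368.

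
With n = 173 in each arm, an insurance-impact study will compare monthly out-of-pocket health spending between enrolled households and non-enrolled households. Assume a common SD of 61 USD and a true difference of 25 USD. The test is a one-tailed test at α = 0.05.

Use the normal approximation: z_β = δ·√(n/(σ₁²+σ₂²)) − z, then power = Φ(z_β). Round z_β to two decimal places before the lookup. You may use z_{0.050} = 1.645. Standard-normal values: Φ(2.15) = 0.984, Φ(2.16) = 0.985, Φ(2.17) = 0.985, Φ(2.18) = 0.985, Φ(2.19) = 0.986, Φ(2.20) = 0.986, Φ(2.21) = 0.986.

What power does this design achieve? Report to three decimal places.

z_β = δ·√(n/(σ₁²+σ₂²)) − z_α
    = 25 · √(173/7442) − 1.645
    = 25 · 0.15247 − 1.645
    = 3.8117 − 1.645 = 2.1667 → 2.17
Power = Φ(2.17) = 0.985.

Power ≈ 0.985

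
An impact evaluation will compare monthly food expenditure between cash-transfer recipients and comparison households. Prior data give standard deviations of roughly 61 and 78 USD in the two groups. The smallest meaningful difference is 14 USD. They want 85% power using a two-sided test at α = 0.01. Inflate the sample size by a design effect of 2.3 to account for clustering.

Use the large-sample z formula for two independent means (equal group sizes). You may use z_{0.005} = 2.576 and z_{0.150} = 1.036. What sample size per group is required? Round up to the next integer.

n = (z_{α/2} + z_β)² · (σ₁² + σ₂²) / δ²
  = (2.576 + 1.036)² · (61² + 78² = 9805) / 14²
  = 13.0465 · 9805 / 196
  = 652.66
Design effect: 2.3 × 652.66 = 1501.12.
Round up → n = 1502 per group.

n = 1502 per group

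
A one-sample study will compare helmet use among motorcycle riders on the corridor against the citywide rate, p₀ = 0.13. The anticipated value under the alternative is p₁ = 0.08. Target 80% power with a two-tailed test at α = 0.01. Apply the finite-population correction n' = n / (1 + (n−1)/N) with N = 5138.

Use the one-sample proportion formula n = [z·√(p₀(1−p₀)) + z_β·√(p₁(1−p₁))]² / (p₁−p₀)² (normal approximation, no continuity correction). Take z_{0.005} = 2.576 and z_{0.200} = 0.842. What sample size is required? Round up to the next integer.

n = 439

n = [z_{α/2}·√(p₀q₀) + z_β·√(p₁q₁)]² / (p₁ − p₀)²
  = [2.576·√(0.13·0.87) + 0.842·√(0.08·0.92)]² / (-0.05)²
  = [2.576·0.3363 + 0.842·0.2713]² / 0.0025
  = [1.0947]² / 0.0025
  = 479.39
Finite-population correction (N = 5138): 479.39 / (1 + (479.39 − 1)/5138) = 438.56.
Round up → n = 439.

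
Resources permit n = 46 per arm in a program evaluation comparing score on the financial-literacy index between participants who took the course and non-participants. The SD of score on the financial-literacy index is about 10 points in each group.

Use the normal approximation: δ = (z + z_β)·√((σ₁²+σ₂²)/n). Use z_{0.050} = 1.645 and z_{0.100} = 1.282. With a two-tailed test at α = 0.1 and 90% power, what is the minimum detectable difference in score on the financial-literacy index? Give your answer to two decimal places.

Minimum detectable difference ≈ 6.10 points

δ = (z_{α/2} + z_β) · √((σ₁²+σ₂²)/n)
  = (1.645 + 1.282) · √(200/46)
  = 2.927 · √4.3478
  = 2.927 · 2.0851
  = 6.1032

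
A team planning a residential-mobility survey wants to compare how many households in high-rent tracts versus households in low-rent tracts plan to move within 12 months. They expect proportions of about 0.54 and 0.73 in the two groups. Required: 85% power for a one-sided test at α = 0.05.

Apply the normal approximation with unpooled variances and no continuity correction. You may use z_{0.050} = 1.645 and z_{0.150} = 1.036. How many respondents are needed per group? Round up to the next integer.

n = 89 per group

n = (z_α + z_β)² · [p₁(1−p₁) + p₂(1−p₂)] / (p₁ − p₂)²
  = (1.645 + 1.036)² · (0.54·0.46 + 0.73·0.27) / (-0.19)²
  = (2.681)² · (0.2484 + 0.1971) / 0.0361
  = 7.1878 · 0.4455 / 0.0361
  = 88.70
Round up → n = 89 per group.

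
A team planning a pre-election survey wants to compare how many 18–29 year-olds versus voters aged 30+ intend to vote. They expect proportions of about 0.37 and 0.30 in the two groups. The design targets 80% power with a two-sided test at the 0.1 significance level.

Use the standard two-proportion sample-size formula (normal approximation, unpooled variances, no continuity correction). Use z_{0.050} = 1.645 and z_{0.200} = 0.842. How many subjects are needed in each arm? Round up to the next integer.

n = (z_{α/2} + z_β)² · [p₁(1−p₁) + p₂(1−p₂)] / (p₁ − p₂)²
  = (1.645 + 0.842)² · (0.37·0.63 + 0.30·0.70) / (0.07)²
  = (2.487)² · (0.2331 + 0.2100) / 0.0049
  = 6.1852 · 0.4431 / 0.0049
  = 559.32
Round up → n = 560 per group.

n = 560 per group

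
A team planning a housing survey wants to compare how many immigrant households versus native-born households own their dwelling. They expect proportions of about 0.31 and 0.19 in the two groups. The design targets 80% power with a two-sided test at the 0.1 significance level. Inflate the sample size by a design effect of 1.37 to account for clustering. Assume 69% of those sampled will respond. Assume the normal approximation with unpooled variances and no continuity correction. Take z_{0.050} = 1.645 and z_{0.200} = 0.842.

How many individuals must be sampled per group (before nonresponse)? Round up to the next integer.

n = 314 per group

n = (z_{α/2} + z_β)² · [p₁(1−p₁) + p₂(1−p₂)] / (p₁ − p₂)²
  = (1.645 + 0.842)² · (0.31·0.69 + 0.19·0.81) / (0.12)²
  = (2.487)² · (0.2139 + 0.1539) / 0.0144
  = 6.1852 · 0.3678 / 0.0144
  = 157.98
Design effect: 1.37 × 157.98 = 216.43.
Adjust for 69% response: 216.43 / 0.69 = 313.67.
Round up → n = 314 per group.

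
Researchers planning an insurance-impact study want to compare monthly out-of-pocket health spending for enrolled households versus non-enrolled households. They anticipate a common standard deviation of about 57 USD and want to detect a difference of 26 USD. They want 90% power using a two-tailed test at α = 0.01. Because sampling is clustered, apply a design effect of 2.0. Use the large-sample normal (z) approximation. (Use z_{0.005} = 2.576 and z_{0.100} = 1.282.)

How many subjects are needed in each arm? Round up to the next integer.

n = (z_{α/2} + z_β)² · (σ₁² + σ₂²) / δ²
  = (2.576 + 1.282)² · (2·57² = 6498) / 26²
  = 14.8842 · 6498 / 676
  = 143.07
Design effect: 2.0 × 143.07 = 286.15.
Round up → n = 287 per group.

n = 287 per group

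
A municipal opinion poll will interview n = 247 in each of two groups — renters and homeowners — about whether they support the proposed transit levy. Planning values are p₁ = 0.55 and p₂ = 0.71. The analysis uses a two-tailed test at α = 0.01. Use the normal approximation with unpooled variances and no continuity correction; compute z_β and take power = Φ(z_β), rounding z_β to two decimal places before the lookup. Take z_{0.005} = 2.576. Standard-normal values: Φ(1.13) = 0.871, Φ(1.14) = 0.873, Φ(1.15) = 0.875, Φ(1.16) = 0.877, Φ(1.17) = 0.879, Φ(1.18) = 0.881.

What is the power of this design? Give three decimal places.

z_β = |p₁−p₂|·√(n/[p₁q₁+p₂q₂]) − z_{α/2}
    = 0.16 · √(247/0.4534) − 2.576
    = 0.16 · 23.3404 − 2.576
    = 3.7345 − 2.576 = 1.1585 → 1.16
Power = Φ(1.16) = 0.877.

Power ≈ 0.877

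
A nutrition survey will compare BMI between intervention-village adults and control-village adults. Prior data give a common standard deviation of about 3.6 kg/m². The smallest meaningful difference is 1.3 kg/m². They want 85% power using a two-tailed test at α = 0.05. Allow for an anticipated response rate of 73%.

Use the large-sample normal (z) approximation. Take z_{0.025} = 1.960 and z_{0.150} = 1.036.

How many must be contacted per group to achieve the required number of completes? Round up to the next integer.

n = (z_{α/2} + z_β)² · (σ₁² + σ₂²) / δ²
  = (1.960 + 1.036)² · (2·3.6² = 25.92) / 1.3²
  = 8.9760 · 25.92 / 1.69
  = 137.67
Adjust for 73% response: 137.67 / 0.73 = 188.59.
Round up → n = 189 per group.

n = 189 per group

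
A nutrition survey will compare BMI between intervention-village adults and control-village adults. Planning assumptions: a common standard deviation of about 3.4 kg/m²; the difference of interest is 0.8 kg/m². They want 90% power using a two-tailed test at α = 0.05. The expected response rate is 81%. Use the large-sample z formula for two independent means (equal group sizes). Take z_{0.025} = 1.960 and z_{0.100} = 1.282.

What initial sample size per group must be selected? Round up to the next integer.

n = (z_{α/2} + z_β)² · (σ₁² + σ₂²) / δ²
  = (1.960 + 1.282)² · (2·3.4² = 23.12) / 0.8²
  = 10.5106 · 23.12 / 0.64
  = 379.69
Adjust for 81% response: 379.69 / 0.81 = 468.76.
Round up → n = 469 per group.

n = 469 per group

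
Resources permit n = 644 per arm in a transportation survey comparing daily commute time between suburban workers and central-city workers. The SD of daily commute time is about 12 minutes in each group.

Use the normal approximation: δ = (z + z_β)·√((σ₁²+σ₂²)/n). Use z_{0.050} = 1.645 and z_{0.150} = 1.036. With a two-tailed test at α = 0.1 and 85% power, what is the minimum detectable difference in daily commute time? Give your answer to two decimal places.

δ = (z_{α/2} + z_β) · √((σ₁²+σ₂²)/n)
  = (1.645 + 1.036) · √(288/644)
  = 2.681 · √0.4472
  = 2.681 · 0.6687
  = 1.7929

Minimum detectable difference ≈ 1.79 minutes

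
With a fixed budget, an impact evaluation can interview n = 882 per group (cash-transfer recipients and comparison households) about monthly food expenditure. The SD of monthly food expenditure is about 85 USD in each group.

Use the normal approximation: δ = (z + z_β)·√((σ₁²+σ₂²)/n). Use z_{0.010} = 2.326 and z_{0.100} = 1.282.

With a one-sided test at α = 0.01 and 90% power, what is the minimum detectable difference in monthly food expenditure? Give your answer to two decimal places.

Minimum detectable difference ≈ 14.60 USD

δ = (z_α + z_β) · √((σ₁²+σ₂²)/n)
  = (2.326 + 1.282) · √(14450/882)
  = 3.608 · √16.3832
  = 3.608 · 4.0476
  = 14.6038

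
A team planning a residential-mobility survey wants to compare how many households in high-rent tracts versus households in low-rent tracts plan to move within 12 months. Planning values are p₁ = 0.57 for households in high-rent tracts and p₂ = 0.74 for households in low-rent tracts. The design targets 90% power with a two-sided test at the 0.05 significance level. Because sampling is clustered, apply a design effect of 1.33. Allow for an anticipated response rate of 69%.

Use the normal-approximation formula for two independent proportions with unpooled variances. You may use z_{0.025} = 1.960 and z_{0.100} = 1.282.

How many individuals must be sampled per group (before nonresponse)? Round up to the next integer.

n = 307 per group

n = (z_{α/2} + z_β)² · [p₁(1−p₁) + p₂(1−p₂)] / (p₁ − p₂)²
  = (1.960 + 1.282)² · (0.57·0.43 + 0.74·0.26) / (-0.17)²
  = (3.242)² · (0.2451 + 0.1924) / 0.0289
  = 10.5106 · 0.4375 / 0.0289
  = 159.11
Design effect: 1.33 × 159.11 = 211.62.
Adjust for 69% response: 211.62 / 0.69 = 306.70.
Round up → n = 307 per group.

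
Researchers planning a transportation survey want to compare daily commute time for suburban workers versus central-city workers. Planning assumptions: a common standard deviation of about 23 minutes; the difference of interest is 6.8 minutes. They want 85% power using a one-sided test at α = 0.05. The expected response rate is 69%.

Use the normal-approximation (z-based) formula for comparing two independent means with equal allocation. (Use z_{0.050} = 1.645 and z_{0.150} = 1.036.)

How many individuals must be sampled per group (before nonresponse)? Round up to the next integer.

n = (z_α + z_β)² · (σ₁² + σ₂²) / δ²
  = (1.645 + 1.036)² · (2·23² = 1058) / 6.8²
  = 7.1878 · 1058 / 46.24
  = 164.46
Adjust for 69% response: 164.46 / 0.69 = 238.35.
Round up → n = 239 per group.

n = 239 per group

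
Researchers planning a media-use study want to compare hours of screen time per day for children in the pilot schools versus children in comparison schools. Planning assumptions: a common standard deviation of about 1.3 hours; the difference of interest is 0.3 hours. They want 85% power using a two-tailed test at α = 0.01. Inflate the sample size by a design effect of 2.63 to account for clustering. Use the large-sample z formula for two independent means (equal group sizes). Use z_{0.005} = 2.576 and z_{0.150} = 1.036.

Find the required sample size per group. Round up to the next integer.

n = 1289 per group

n = (z_{α/2} + z_β)² · (σ₁² + σ₂²) / δ²
  = (2.576 + 1.036)² · (2·1.3² = 3.38) / 0.3²
  = 13.0465 · 3.38 / 0.09
  = 489.97
Design effect: 2.63 × 489.97 = 1288.62.
Round up → n = 1289 per group.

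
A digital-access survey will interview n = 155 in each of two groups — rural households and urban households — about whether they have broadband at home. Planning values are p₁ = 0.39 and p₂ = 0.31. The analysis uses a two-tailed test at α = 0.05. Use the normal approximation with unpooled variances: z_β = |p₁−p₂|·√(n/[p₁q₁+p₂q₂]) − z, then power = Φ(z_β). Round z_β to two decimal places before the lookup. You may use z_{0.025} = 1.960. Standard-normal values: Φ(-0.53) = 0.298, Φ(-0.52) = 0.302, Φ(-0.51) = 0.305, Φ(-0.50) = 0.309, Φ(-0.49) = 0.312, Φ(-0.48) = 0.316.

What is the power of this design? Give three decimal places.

Power ≈ 0.316

z_β = |p₁−p₂|·√(n/[p₁q₁+p₂q₂]) − z_{α/2}
    = 0.08 · √(155/0.4518) − 1.960
    = 0.08 · 18.5222 − 1.960
    = 1.4818 − 1.960 = -0.4782 → -0.48
Power = Φ(-0.48) = 0.316.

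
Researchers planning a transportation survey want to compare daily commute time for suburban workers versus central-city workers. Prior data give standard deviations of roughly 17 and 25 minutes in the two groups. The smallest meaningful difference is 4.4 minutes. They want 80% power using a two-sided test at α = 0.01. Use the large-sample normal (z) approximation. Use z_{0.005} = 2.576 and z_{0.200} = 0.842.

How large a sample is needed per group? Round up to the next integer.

n = 552 per group

n = (z_{α/2} + z_β)² · (σ₁² + σ₂²) / δ²
  = (2.576 + 0.842)² · (17² + 25² = 914) / 4.4²
  = 11.6827 · 914 / 19.36
  = 551.55
Round up → n = 552 per group.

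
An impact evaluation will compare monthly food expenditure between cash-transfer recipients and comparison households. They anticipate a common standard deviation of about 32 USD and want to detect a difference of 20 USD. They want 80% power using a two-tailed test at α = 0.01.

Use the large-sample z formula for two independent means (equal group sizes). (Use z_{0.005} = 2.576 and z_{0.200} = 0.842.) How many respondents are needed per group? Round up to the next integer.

n = 60 per group

n = (z_{α/2} + z_β)² · (σ₁² + σ₂²) / δ²
  = (2.576 + 0.842)² · (2·32² = 2048) / 20²
  = 11.6827 · 2048 / 400
  = 59.82
Round up → n = 60 per group.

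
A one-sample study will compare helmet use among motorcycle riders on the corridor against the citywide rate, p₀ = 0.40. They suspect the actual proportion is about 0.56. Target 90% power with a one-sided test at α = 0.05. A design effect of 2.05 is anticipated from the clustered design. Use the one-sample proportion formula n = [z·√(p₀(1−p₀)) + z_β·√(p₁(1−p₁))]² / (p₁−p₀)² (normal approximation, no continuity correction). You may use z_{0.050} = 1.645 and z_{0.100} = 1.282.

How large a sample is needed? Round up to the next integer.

n = [z_α·√(p₀q₀) + z_β·√(p₁q₁)]² / (p₁ − p₀)²
  = [1.645·√(0.40·0.60) + 1.282·√(0.56·0.44)]² / (0.16)²
  = [1.645·0.4899 + 1.282·0.4964]² / 0.0256
  = [1.4423]² / 0.0256
  = 81.25
Design effect: 2.05 × 81.25 = 166.57.
Round up → n = 167.

n = 167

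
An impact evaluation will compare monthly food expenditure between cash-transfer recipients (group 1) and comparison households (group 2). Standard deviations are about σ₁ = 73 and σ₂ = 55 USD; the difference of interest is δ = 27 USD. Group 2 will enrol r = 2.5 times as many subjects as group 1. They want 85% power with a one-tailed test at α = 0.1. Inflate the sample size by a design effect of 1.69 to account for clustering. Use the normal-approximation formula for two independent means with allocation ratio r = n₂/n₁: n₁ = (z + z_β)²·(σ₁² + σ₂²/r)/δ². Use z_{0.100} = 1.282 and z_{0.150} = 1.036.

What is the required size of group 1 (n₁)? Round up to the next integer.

n₁ = (z_α + z_β)² · (σ₁² + σ₂²/r) / δ²
   = (1.282 + 1.036)² · (73² + 55²/2.5) / 27²
   = 5.3731 · (5329 + 1210) / 729
   = 5.3731 · 6539 / 729
   = 48.20
Design effect: 1.69 × 48.20 = 81.45.
Round up → n₁ = 82; n₂ = r·n₁ = 2.5 × 82 = 205.

n₁ = 82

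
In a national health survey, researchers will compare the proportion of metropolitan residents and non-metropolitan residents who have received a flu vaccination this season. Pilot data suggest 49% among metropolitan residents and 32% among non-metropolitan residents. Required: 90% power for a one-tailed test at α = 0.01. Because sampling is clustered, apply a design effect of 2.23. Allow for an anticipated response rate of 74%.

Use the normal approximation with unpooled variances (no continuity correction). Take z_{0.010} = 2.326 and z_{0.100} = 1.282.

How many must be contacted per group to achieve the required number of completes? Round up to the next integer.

n = (z_α + z_β)² · [p₁(1−p₁) + p₂(1−p₂)] / (p₁ − p₂)²
  = (2.326 + 1.282)² · (0.49·0.51 + 0.32·0.68) / (0.17)²
  = (3.608)² · (0.2499 + 0.2176) / 0.0289
  = 13.0177 · 0.4675 / 0.0289
  = 210.58
Design effect: 2.23 × 210.58 = 469.59.
Adjust for 74% response: 469.59 / 0.74 = 634.59.
Round up → n = 635 per group.

n = 635 per group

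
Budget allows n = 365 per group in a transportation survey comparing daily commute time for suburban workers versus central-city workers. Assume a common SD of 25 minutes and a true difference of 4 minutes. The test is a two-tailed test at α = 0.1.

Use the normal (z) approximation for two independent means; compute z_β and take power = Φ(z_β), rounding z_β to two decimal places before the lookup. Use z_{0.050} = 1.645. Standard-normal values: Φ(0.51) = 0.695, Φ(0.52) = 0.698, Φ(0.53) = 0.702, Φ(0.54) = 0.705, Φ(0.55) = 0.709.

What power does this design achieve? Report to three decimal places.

Power ≈ 0.698

z_β = δ·√(n/(σ₁²+σ₂²)) − z_{α/2}
    = 4 · √(365/1250) − 1.645
    = 4 · 0.54037 − 1.645
    = 2.1615 − 1.645 = 0.5165 → 0.52
Power = Φ(0.52) = 0.698.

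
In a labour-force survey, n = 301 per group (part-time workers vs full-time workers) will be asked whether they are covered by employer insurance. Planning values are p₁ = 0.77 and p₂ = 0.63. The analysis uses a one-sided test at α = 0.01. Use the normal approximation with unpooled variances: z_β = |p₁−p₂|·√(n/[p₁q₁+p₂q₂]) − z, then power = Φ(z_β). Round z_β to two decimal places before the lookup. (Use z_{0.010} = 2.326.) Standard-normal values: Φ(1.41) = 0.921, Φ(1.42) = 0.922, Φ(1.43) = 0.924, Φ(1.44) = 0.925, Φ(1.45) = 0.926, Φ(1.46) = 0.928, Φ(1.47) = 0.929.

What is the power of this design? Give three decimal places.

z_β = |p₁−p₂|·√(n/[p₁q₁+p₂q₂]) − z_α
    = 0.14 · √(301/0.4102) − 2.326
    = 0.14 · 27.0885 − 2.326
    = 3.7924 − 2.326 = 1.4664 → 1.47
Power = Φ(1.47) = 0.929.

Power ≈ 0.929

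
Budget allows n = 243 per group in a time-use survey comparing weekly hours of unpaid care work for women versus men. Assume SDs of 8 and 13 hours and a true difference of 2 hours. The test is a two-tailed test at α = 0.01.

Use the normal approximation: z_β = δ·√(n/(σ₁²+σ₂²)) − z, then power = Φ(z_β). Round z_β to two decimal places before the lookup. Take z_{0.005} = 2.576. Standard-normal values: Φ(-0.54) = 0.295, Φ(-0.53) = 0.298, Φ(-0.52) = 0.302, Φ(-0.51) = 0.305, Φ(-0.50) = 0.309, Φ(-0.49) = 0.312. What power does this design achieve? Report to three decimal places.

z_β = δ·√(n/(σ₁²+σ₂²)) − z_{α/2}
    = 2 · √(243/233) − 2.576
    = 2 · 1.02123 − 2.576
    = 2.0425 − 2.576 = -0.5335 → -0.53
Power = Φ(-0.53) = 0.298.

Power ≈ 0.298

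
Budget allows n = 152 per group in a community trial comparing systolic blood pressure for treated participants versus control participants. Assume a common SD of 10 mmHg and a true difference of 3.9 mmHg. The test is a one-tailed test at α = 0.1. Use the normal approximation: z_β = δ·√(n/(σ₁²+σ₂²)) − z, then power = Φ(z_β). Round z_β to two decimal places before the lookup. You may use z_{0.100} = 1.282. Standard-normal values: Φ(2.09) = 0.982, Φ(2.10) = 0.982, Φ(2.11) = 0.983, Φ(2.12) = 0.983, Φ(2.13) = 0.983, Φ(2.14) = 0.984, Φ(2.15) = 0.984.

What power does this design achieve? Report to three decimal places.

Power ≈ 0.983

z_β = δ·√(n/(σ₁²+σ₂²)) − z_α
    = 3.9 · √(152/200) − 1.282
    = 3.9 · 0.87178 − 1.282
    = 3.3999 − 1.282 = 2.1179 → 2.12
Power = Φ(2.12) = 0.983.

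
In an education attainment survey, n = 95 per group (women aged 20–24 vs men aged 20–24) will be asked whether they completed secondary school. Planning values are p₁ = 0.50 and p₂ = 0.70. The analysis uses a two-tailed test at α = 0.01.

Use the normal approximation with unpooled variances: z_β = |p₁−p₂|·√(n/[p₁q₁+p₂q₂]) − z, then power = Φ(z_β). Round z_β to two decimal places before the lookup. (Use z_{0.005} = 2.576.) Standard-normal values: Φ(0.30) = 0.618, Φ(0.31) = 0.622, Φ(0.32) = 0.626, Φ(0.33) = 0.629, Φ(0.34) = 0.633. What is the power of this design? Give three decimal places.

Power ≈ 0.618

z_β = |p₁−p₂|·√(n/[p₁q₁+p₂q₂]) − z_{α/2}
    = 0.20 · √(95/0.4600) − 2.576
    = 0.20 · 14.3709 − 2.576
    = 2.8742 − 2.576 = 0.2982 → 0.30
Power = Φ(0.30) = 0.618.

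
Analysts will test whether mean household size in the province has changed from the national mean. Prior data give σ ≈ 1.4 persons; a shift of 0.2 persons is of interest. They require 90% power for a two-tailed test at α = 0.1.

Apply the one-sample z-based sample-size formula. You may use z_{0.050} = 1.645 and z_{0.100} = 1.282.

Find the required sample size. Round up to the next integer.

n = (z_{α/2} + z_β)² · σ² / δ²
  = (1.645 + 1.282)² · 1.4² / 0.2²
  = 8.5673 · 1.96 / 0.04
  = 419.80
Round up → n = 420.

n = 420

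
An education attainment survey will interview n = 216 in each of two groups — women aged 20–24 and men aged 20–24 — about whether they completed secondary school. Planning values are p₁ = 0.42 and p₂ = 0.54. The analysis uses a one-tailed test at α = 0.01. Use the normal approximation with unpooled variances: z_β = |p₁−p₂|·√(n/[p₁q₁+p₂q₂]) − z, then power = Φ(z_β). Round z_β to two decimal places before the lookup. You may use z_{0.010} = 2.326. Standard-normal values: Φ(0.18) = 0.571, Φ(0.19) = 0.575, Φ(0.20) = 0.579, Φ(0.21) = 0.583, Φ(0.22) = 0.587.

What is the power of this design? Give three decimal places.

Power ≈ 0.575

z_β = |p₁−p₂|·√(n/[p₁q₁+p₂q₂]) − z_α
    = 0.12 · √(216/0.4920) − 2.326
    = 0.12 · 20.9529 − 2.326
    = 2.5143 − 2.326 = 0.1883 → 0.19
Power = Φ(0.19) = 0.575.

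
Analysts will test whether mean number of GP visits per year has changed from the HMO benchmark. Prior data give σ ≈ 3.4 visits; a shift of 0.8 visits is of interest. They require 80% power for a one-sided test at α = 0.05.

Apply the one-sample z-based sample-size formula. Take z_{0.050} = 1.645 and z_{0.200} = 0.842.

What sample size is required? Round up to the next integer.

n = 112

n = (z_α + z_β)² · σ² / δ²
  = (1.645 + 0.842)² · 3.4² / 0.8²
  = 6.1852 · 11.56 / 0.64
  = 111.72
Round up → n = 112.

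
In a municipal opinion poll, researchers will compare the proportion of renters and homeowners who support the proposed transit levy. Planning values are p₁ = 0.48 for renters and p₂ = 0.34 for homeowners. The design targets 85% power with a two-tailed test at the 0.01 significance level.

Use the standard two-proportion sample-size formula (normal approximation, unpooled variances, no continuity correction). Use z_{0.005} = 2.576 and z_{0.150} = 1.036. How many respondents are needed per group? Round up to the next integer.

n = (z_{α/2} + z_β)² · [p₁(1−p₁) + p₂(1−p₂)] / (p₁ − p₂)²
  = (2.576 + 1.036)² · (0.48·0.52 + 0.34·0.66) / (0.14)²
  = (3.612)² · (0.2496 + 0.2244) / 0.0196
  = 13.0465 · 0.4740 / 0.0196
  = 315.51
Round up → n = 316 per group.

n = 316 per group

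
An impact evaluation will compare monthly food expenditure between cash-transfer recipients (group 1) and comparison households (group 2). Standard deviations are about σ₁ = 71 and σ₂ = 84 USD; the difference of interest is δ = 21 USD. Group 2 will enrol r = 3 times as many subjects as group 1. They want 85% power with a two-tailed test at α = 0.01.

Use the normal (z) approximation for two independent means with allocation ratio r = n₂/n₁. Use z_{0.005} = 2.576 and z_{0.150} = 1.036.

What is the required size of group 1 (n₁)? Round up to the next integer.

n₁ = 219

n₁ = (z_{α/2} + z_β)² · (σ₁² + σ₂²/r) / δ²
   = (2.576 + 1.036)² · (71² + 84²/3) / 21²
   = 13.0465 · (5041 + 2352) / 441
   = 13.0465 · 7393 / 441
   = 218.71
Round up → n₁ = 219; n₂ = r·n₁ = 3 × 219 = 657.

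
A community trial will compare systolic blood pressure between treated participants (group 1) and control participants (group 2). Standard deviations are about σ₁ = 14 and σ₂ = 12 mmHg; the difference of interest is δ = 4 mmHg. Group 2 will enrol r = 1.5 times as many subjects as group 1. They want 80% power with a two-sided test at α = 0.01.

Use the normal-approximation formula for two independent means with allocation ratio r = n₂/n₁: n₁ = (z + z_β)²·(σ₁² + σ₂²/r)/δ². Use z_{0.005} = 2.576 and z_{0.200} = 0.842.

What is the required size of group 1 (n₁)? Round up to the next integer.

n₁ = 214

n₁ = (z_{α/2} + z_β)² · (σ₁² + σ₂²/r) / δ²
   = (2.576 + 0.842)² · (14² + 12²/1.5) / 4²
   = 11.6827 · (196 + 96) / 16
   = 11.6827 · 292 / 16
   = 213.21
Round up → n₁ = 214; n₂ = r·n₁ = 1.5 × 214 = 321.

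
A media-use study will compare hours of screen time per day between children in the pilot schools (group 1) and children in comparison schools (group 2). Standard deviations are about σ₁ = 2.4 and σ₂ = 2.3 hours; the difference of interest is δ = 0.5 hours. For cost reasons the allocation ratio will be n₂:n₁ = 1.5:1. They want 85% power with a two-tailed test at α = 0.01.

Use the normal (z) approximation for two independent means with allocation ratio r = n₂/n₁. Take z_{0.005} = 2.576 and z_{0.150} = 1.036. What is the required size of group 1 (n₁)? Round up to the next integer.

n₁ = (z_{α/2} + z_β)² · (σ₁² + σ₂²/r) / δ²
   = (2.576 + 1.036)² · (2.4² + 2.3²/1.5) / 0.5²
   = 13.0465 · (5.76 + 3.5267) / 0.25
   = 13.0465 · 9.2867 / 0.25
   = 484.64
Round up → n₁ = 485; n₂ = r·n₁ = 1.5 × 485 = 728.

n₁ = 485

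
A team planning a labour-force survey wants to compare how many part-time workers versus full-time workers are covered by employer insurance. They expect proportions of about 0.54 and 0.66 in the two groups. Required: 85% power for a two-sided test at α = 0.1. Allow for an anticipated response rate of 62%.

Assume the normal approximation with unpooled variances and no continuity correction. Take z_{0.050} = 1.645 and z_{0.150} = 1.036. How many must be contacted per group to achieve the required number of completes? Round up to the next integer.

n = 381 per group

n = (z_{α/2} + z_β)² · [p₁(1−p₁) + p₂(1−p₂)] / (p₁ − p₂)²
  = (1.645 + 1.036)² · (0.54·0.46 + 0.66·0.34) / (-0.12)²
  = (2.681)² · (0.2484 + 0.2244) / 0.0144
  = 7.1878 · 0.4728 / 0.0144
  = 236.00
Adjust for 62% response: 236.00 / 0.62 = 380.64.
Round up → n = 381 per group.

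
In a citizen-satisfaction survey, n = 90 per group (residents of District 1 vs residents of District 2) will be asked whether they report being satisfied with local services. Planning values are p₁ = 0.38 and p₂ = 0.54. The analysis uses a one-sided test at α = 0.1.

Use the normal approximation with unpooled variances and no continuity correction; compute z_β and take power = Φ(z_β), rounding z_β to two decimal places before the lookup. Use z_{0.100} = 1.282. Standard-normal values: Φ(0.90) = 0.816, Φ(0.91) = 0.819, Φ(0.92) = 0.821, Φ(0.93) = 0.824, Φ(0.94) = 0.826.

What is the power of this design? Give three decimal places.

Power ≈ 0.816

z_β = |p₁−p₂|·√(n/[p₁q₁+p₂q₂]) − z_α
    = 0.16 · √(90/0.4840) − 1.282
    = 0.16 · 13.6364 − 1.282
    = 2.1818 − 1.282 = 0.8998 → 0.90
Power = Φ(0.90) = 0.816.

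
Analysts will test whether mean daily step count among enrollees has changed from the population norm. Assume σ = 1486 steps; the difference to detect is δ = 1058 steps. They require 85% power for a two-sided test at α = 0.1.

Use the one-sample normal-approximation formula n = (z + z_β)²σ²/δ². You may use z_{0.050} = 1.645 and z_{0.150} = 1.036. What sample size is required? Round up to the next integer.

n = (z_{α/2} + z_β)² · σ² / δ²
  = (1.645 + 1.036)² · 1486² / 1058²
  = 7.1878 · 2208196 / 1119364
  = 14.18
Round up → n = 15.

n = 15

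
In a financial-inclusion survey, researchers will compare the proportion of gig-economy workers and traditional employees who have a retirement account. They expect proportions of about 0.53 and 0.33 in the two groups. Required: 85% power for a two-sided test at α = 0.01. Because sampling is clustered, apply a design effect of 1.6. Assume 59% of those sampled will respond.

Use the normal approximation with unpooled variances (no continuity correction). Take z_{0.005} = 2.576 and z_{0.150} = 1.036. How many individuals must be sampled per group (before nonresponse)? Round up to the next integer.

n = 416 per group

n = (z_{α/2} + z_β)² · [p₁(1−p₁) + p₂(1−p₂)] / (p₁ − p₂)²
  = (2.576 + 1.036)² · (0.53·0.47 + 0.33·0.67) / (0.20)²
  = (3.612)² · (0.2491 + 0.2211) / 0.0400
  = 13.0465 · 0.4702 / 0.0400
  = 153.36
Design effect: 1.6 × 153.36 = 245.38.
Adjust for 59% response: 245.38 / 0.59 = 415.90.
Round up → n = 416 per group.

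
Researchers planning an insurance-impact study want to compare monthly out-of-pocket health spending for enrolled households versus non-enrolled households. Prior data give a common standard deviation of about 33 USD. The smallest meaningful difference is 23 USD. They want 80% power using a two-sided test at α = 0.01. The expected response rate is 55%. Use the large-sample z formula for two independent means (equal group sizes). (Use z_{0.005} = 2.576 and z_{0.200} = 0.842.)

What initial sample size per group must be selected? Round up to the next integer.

n = 88 per group

n = (z_{α/2} + z_β)² · (σ₁² + σ₂²) / δ²
  = (2.576 + 0.842)² · (2·33² = 2178) / 23²
  = 11.6827 · 2178 / 529
  = 48.10
Adjust for 55% response: 48.10 / 0.55 = 87.45.
Round up → n = 88 per group.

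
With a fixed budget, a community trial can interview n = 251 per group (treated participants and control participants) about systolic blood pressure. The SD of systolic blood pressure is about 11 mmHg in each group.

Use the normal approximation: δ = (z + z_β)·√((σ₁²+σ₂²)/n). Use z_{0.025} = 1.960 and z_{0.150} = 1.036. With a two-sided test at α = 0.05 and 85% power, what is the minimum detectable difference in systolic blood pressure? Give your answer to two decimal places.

δ = (z_{α/2} + z_β) · √((σ₁²+σ₂²)/n)
  = (1.960 + 1.036) · √(242/251)
  = 2.996 · √0.96414
  = 2.996 · 0.9819
  = 2.9418

Minimum detectable difference ≈ 2.94 mmHg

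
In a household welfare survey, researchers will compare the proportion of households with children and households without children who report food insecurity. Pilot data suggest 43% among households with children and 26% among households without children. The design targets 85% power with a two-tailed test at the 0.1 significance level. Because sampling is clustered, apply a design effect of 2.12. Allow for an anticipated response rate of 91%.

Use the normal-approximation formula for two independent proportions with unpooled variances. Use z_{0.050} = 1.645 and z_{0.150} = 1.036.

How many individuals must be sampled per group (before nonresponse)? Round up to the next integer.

n = (z_{α/2} + z_β)² · [p₁(1−p₁) + p₂(1−p₂)] / (p₁ − p₂)²
  = (1.645 + 1.036)² · (0.43·0.57 + 0.26·0.74) / (0.17)²
  = (2.681)² · (0.2451 + 0.1924) / 0.0289
  = 7.1878 · 0.4375 / 0.0289
  = 108.81
Design effect: 2.12 × 108.81 = 230.68.
Adjust for 91% response: 230.68 / 0.91 = 253.49.
Round up → n = 254 per group.

n = 254 per group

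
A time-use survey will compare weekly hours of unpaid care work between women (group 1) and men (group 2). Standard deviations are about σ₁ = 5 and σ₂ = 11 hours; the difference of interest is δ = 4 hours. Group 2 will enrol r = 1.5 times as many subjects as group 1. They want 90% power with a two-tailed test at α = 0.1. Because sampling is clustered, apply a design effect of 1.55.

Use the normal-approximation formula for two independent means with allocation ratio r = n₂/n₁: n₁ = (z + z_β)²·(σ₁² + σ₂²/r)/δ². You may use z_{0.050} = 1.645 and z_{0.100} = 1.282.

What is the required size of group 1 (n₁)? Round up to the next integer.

n₁ = (z_{α/2} + z_β)² · (σ₁² + σ₂²/r) / δ²
   = (1.645 + 1.282)² · (5² + 11²/1.5) / 4²
   = 8.5673 · (25 + 80.6667) / 16
   = 8.5673 · 105.6667 / 16
   = 56.58
Design effect: 1.55 × 56.58 = 87.70.
Round up → n₁ = 88; n₂ = r·n₁ = 1.5 × 88 = 132.

n₁ = 88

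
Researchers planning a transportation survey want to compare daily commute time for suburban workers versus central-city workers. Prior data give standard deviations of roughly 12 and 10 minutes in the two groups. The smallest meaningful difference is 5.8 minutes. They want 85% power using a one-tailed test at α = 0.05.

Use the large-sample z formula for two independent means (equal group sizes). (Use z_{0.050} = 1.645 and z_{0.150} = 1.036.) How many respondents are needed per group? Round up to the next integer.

n = 53 per group

n = (z_α + z_β)² · (σ₁² + σ₂²) / δ²
  = (1.645 + 1.036)² · (12² + 10² = 244) / 5.8²
  = 7.1878 · 244 / 33.64
  = 52.13
Round up → n = 53 per group.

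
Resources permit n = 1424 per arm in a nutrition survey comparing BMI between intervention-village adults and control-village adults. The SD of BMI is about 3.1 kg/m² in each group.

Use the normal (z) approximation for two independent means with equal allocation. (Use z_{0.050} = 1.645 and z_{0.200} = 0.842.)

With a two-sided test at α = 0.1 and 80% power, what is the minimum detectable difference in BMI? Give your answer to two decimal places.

Minimum detectable difference ≈ 0.29 kg/m²

δ = (z_{α/2} + z_β) · √((σ₁²+σ₂²)/n)
  = (1.645 + 0.842) · √(19.22/1424)
  = 2.487 · √0.0135
  = 2.487 · 0.1162
  = 0.2889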